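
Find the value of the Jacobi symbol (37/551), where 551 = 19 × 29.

Reciprocity: 37 ≡ 1 and 551 ≡ 3 (mod 4), so (37/551) = +(551/37).
Reduce top mod 37: now compute (33/37).
Reciprocity: 33 ≡ 1 and 37 ≡ 1 (mod 4), so (33/37) = +(37/33).
Reduce top mod 33: now compute (4/33).
Pull out 2^2: since 33 ≡ 1 (mod 8), (2/33) = +1, so (2/33)^2 = +1.
Reached (1/33) = 1. Collecting the sign flips along the way, the symbol is +1.

1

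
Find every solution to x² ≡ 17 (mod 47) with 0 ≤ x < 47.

8, 39

Since 47 ≡ 3 (mod 4), a square root of 17 is 17^((47+1)/4) = 17^12 mod 47.
Repeated squaring: 17^2≡7, 17^4≡2, 17^8≡4 (mod 47).
17^12 = 17^(8+4) ≡ 8 (mod 47).
Check: 8² = 64 ≡ 17 (mod 47). The two roots are 8 and 39.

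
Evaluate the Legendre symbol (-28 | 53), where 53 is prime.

1

First reduce: -28 ≡ 25 (mod 53).
Reciprocity: 25 ≡ 1 and 53 ≡ 1 (mod 4), so (25/53) = +(53/25).
Reduce top mod 25: now compute (3/25).
Reciprocity: 3 ≡ 3 and 25 ≡ 1 (mod 4), so (3/25) = +(25/3).
Reduce top mod 3: now compute (1/3).
Reached (1/3) = 1. Collecting the sign flips along the way, the symbol is +1.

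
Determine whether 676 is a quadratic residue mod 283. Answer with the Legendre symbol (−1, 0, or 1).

1

Euler's criterion: (676/283) ≡ 110^141 (mod 283).
110^2 ≡ 214 (mod 283)
110^4 ≡ 233 (mod 283)
110^8 ≡ 236 (mod 283)
110^16 ≡ 228 (mod 283)
110^32 ≡ 195 (mod 283)
110^64 ≡ 103 (mod 283)
110^128 ≡ 138 (mod 283)
110^141 = 110^(128+8+4+1) ≡ 1 (mod 283).
Result is 1, so (676/283) = 1.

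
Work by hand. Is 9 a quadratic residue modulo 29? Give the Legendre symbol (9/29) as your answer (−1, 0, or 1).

Euler's criterion: (9/29) ≡ 9^14 (mod 29).
9^2 ≡ 23 (mod 29)
9^4 ≡ 7 (mod 29)
9^8 ≡ 20 (mod 29)
9^14 = 9^(8+4+2) ≡ 1 (mod 29).
Result is 1, so (9/29) = 1.

1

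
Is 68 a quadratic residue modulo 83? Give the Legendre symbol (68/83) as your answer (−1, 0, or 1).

Euler's criterion: (68/83) ≡ 68^41 (mod 83).
68^2 ≡ 59 (mod 83)
68^4 ≡ 78 (mod 83)
68^8 ≡ 25 (mod 83)
68^16 ≡ 44 (mod 83)
68^32 ≡ 27 (mod 83)
68^41 = 68^(32+8+1) ≡ 1 (mod 83).
Result is 1, so (68/83) = 1.

1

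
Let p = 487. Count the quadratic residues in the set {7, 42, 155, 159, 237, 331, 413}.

3

(7/487) = -1 → non-residue.
(42/487) = +1 → QR.
(155/487) = -1 → non-residue.
(159/487) = -1 → non-residue.
(237/487) = +1 → QR.
(331/487) = -1 → non-residue.
(413/487) = +1 → QR.
Total quadratic residues among the 7: 3.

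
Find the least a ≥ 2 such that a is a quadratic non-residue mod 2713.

5

(2/2713) = +1, so 2 is a residue.
(3/2713) = +1, so 3 is a residue.
(4/2713) = +1, so 4 is a residue.
(5/2713) = −1, so 5 is the smallest positive non-residue mod 2713.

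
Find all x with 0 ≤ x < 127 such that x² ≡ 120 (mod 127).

Since 127 ≡ 3 (mod 4), a square root of 120 is 120^((127+1)/4) = 120^32 mod 127.
Repeated squaring: 120^2≡49, 120^4≡115, 120^8≡17, 120^16≡35, 120^32≡82 (mod 127).
120^32 = 120^(32) ≡ 82 (mod 127).
Check: 82² = 6724 ≡ 120 (mod 127). The two roots are 45 and 82.

45, 82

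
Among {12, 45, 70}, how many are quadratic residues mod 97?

(12/97) = +1 → QR.
(45/97) = -1 → non-residue.
(70/97) = +1 → QR.
Total quadratic residues among the 3: 2.

2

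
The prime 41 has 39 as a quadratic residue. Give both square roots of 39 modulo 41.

11, 30

41 ≡ 1 (mod 4), so we find a root by search.
Trying successive values, 11² = 121 ≡ 39 (mod 41). The other root is 41 − 11 = 30.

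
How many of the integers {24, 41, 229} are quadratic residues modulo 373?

2

(24/373) = -1 → non-residue.
(41/373) = +1 → QR.
(229/373) = +1 → QR.
Total quadratic residues among the 3: 2.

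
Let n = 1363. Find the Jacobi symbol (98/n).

Pull out 2: since 1363 ≡ 3 (mod 8), (2/1363) = -1.
Reciprocity: 49 ≡ 1 and 1363 ≡ 3 (mod 4), so (49/1363) = +(1363/49).
Reduce top mod 49: now compute (40/49).
Pull out 2^3: since 49 ≡ 1 (mod 8), (2/49) = +1, so (2/49)^3 = +1.
Reciprocity: 5 ≡ 1 and 49 ≡ 1 (mod 4), so (5/49) = +(49/5).
Reduce top mod 5: now compute (4/5).
Pull out 2^2: since 5 ≡ 5 (mod 8), (2/5) = -1, so (2/5)^2 = +1.
Reached (1/5) = 1. Collecting the sign flips along the way, the symbol is -1.

-1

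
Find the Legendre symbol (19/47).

-1

Reciprocity: 19 ≡ 3 and 47 ≡ 3 (mod 4), so (19/47) = −(47/19).
Reduce top mod 19: now compute (9/19).
Reciprocity: 9 ≡ 1 and 19 ≡ 3 (mod 4), so (9/19) = +(19/9).
Reduce top mod 9: now compute (1/9).
Reached (1/9) = 1. Collecting the sign flips along the way, the symbol is -1.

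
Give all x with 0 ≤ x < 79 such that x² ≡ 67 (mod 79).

15, 64

Since 79 ≡ 3 (mod 4), a square root of 67 is 67^((79+1)/4) = 67^20 mod 79.
Repeated squaring: 67^2≡65, 67^4≡38, 67^8≡22, 67^16≡10 (mod 79).
67^20 = 67^(16+4) ≡ 64 (mod 79).
Check: 64² = 4096 ≡ 67 (mod 79). The two roots are 15 and 64.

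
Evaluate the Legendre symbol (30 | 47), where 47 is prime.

Pull out 2: since 47 ≡ 7 (mod 8), (2/47) = +1.
Reciprocity: 15 ≡ 3 and 47 ≡ 3 (mod 4), so (15/47) = −(47/15).
Reduce top mod 15: now compute (2/15).
Pull out 2: since 15 ≡ 7 (mod 8), (2/15) = +1.
Reached (1/15) = 1. Collecting the sign flips along the way, the symbol is -1.

-1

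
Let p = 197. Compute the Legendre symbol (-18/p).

-1

First reduce: -18 ≡ 179 (mod 197).
Reciprocity: 179 ≡ 3 and 197 ≡ 1 (mod 4), so (179/197) = +(197/179).
Reduce top mod 179: now compute (18/179).
Pull out 2: since 179 ≡ 3 (mod 8), (2/179) = -1.
Reciprocity: 9 ≡ 1 and 179 ≡ 3 (mod 4), so (9/179) = +(179/9).
Reduce top mod 9: now compute (8/9).
Pull out 2^3: since 9 ≡ 1 (mod 8), (2/9) = +1, so (2/9)^3 = +1.
Reached (1/9) = 1. Collecting the sign flips along the way, the symbol is -1.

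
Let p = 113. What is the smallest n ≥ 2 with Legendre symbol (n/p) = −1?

(2/113) = +1, so 2 is a residue.
(3/113) = −1, so 3 is the smallest positive non-residue mod 113.

3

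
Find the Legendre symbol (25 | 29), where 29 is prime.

1

Reciprocity: 25 ≡ 1 and 29 ≡ 1 (mod 4), so (25/29) = +(29/25).
Reduce top mod 25: now compute (4/25).
Pull out 2^2: since 25 ≡ 1 (mod 8), (2/25) = +1, so (2/25)^2 = +1.
Reached (1/25) = 1. Collecting the sign flips along the way, the symbol is +1.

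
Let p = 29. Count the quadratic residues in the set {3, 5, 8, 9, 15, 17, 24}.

(3/29) = -1 → non-residue.
(5/29) = +1 → QR.
(8/29) = -1 → non-residue.
(9/29) = +1 → QR.
(15/29) = -1 → non-residue.
(17/29) = -1 → non-residue.
(24/29) = +1 → QR.
Total quadratic residues among the 7: 3.

3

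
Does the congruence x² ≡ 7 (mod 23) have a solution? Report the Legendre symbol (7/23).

-1

Reciprocity: 7 ≡ 3 and 23 ≡ 3 (mod 4), so (7/23) = −(23/7).
Reduce top mod 7: now compute (2/7).
Pull out 2: since 7 ≡ 7 (mod 8), (2/7) = +1.
Reached (1/7) = 1. Collecting the sign flips along the way, the symbol is -1.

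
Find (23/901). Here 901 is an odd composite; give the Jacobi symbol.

Reciprocity: 23 ≡ 3 and 901 ≡ 1 (mod 4), so (23/901) = +(901/23).
Reduce top mod 23: now compute (4/23).
Pull out 2^2: since 23 ≡ 7 (mod 8), (2/23) = +1, so (2/23)^2 = +1.
Reached (1/23) = 1. Collecting the sign flips along the way, the symbol is +1.

1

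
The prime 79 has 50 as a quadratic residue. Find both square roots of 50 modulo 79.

Since 79 ≡ 3 (mod 4), a square root of 50 is 50^((79+1)/4) = 50^20 mod 79.
Repeated squaring: 50^2≡51, 50^4≡73, 50^8≡36, 50^16≡32 (mod 79).
50^20 = 50^(16+4) ≡ 45 (mod 79).
Check: 45² = 2025 ≡ 50 (mod 79). The two roots are 34 and 45.

34, 45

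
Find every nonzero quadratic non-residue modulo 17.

3,5,6,7,10,11,12,14

Square k = 1,…,8 (k and 17−k give the same square):
1²=1, 2²=4, 3²=9, 4²=16, 5²≡8, 6²≡2, 7²≡15, 8²≡13 (mod 17).
The residues are {1, 2, 4, 8, 9, 13, 15, 16}; the non-residues are the remaining 8 nonzero classes.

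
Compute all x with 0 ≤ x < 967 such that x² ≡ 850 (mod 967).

181, 786

Since 967 ≡ 3 (mod 4), a square root of 850 is 850^((967+1)/4) = 850^242 mod 967.
Repeated squaring: 850^2≡151, 850^4≡560, 850^8≡292, 850^16≡168, 850^32≡181, 850^64≡850, 850^128≡151 (mod 967).
850^242 = 850^(128+64+32+16+2) ≡ 181 (mod 967).
Check: 181² = 32761 ≡ 850 (mod 967). The two roots are 181 and 786.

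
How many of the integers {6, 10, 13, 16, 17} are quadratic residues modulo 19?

(6/19) = +1 → QR.
(10/19) = -1 → non-residue.
(13/19) = -1 → non-residue.
(16/19) = +1 → QR.
(17/19) = +1 → QR.
Total quadratic residues among the 5: 3.

3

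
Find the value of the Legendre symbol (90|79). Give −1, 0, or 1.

First reduce: 90 ≡ 11 (mod 79).
Reciprocity: 11 ≡ 3 and 79 ≡ 3 (mod 4), so (11/79) = −(79/11).
Reduce top mod 11: now compute (2/11).
Pull out 2: since 11 ≡ 3 (mod 8), (2/11) = -1.
Reached (1/11) = 1. Collecting the sign flips along the way, the symbol is +1.

1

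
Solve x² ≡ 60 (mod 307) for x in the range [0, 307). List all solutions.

Since 307 ≡ 3 (mod 4), a square root of 60 is 60^((307+1)/4) = 60^77 mod 307.
Repeated squaring: 60^2≡223, 60^4≡302, 60^8≡25, 60^16≡11, 60^32≡121, 60^64≡212 (mod 307).
60^77 = 60^(64+8+4+1) ≡ 260 (mod 307).
Check: 260² = 67600 ≡ 60 (mod 307). The two roots are 47 and 260.

47, 260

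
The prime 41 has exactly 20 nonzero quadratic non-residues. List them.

3, 6, 7, 11, 12, 13, 14, 15, 17, 19, 22, 24, 26, 27, 28, 29, 30, 34, 35, 38

Square k = 1,…,20 (k and 41−k give the same square):
1²=1, 2²=4, 3²=9, 4²=16, 5²=25, 6²=36, 7²≡8, 8²≡23, 9²≡40, 10²≡18, 11²≡39, 12²≡21, 13²≡5, 14²≡32, 15²≡20, 16²≡10, 17²≡2, 18²≡37, 19²≡33, 20²≡31 (mod 41).
The residues are {1, 2, 4, 5, 8, 9, 10, 16, 18, 20, 21, 23, 25, 31, 32, 33, 36, 37, 39, 40}; the non-residues are the remaining 20 nonzero classes.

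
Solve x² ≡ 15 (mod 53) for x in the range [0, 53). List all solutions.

11, 42

53 ≡ 1 (mod 4), so we find a root by search.
Trying successive values, 11² = 121 ≡ 15 (mod 53). The other root is 53 − 11 = 42.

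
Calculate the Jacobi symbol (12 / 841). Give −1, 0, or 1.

1

Pull out 2^2: since 841 ≡ 1 (mod 8), (2/841) = +1, so (2/841)^2 = +1.
Reciprocity: 3 ≡ 3 and 841 ≡ 1 (mod 4), so (3/841) = +(841/3).
Reduce top mod 3: now compute (1/3).
Reached (1/3) = 1. Collecting the sign flips along the way, the symbol is +1.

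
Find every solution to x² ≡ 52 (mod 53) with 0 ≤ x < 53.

53 ≡ 1 (mod 4), so we find a root by search.
Trying successive values, 23² = 529 ≡ 52 (mod 53). The other root is 53 − 23 = 30.

23, 30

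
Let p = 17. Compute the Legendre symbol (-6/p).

-1

First reduce: -6 ≡ 11 (mod 17).
Reciprocity: 11 ≡ 3 and 17 ≡ 1 (mod 4), so (11/17) = +(17/11).
Reduce top mod 11: now compute (6/11).
Pull out 2: since 11 ≡ 3 (mod 8), (2/11) = -1.
Reciprocity: 3 ≡ 3 and 11 ≡ 3 (mod 4), so (3/11) = −(11/3).
Reduce top mod 3: now compute (2/3).
Pull out 2: since 3 ≡ 3 (mod 8), (2/3) = -1.
Reached (1/3) = 1. Collecting the sign flips along the way, the symbol is -1.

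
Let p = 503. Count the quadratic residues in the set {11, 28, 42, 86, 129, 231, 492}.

(11/503) = +1 → QR.
(28/503) = +1 → QR.
(42/503) = +1 → QR.
(86/503) = +1 → QR.
(129/503) = +1 → QR.
(231/503) = +1 → QR.
(492/503) = -1 → non-residue.
Total quadratic residues among the 7: 6.

6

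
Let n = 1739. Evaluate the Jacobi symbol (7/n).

Reciprocity: 7 ≡ 3 and 1739 ≡ 3 (mod 4), so (7/1739) = −(1739/7).
Reduce top mod 7: now compute (3/7).
Reciprocity: 3 ≡ 3 and 7 ≡ 3 (mod 4), so (3/7) = −(7/3).
Reduce top mod 3: now compute (1/3).
Reached (1/3) = 1. Collecting the sign flips along the way, the symbol is +1.

1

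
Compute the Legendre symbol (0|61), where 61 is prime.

Top reduces to 0: gcd > 1, so the symbol is 0.

0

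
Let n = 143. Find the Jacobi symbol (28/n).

1

Pull out 2^2: since 143 ≡ 7 (mod 8), (2/143) = +1, so (2/143)^2 = +1.
Reciprocity: 7 ≡ 3 and 143 ≡ 3 (mod 4), so (7/143) = −(143/7).
Reduce top mod 7: now compute (3/7).
Reciprocity: 3 ≡ 3 and 7 ≡ 3 (mod 4), so (3/7) = −(7/3).
Reduce top mod 3: now compute (1/3).
Reached (1/3) = 1. Collecting the sign flips along the way, the symbol is +1.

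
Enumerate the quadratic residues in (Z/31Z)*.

Square k = 1,…,15 (k and 31−k give the same square):
1²=1, 2²=4, 3²=9, 4²=16, 5²=25, 6²≡5, 7²≡18, 8²≡2, 9²≡19, 10²≡7, 11²≡28, 12²≡20, 13²≡14, 14²≡10, 15²≡8 (mod 31).
So the quadratic residues mod 31 are {1, 2, 4, 5, 7, 8, 9, 10, 14, 16, 18, 19, 20, 25, 28}.

1,2,4,5,7,8,9,10,14,16,18,19,20,25,28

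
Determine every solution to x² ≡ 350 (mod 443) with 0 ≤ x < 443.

Since 443 ≡ 3 (mod 4), a square root of 350 is 350^((443+1)/4) = 350^111 mod 443.
Repeated squaring: 350^2≡232, 350^4≡221, 350^8≡111, 350^16≡360, 350^32≡244, 350^64≡174 (mod 443).
350^111 = 350^(64+32+8+4+2+1) ≡ 293 (mod 443).
Check: 293² = 85849 ≡ 350 (mod 443). The two roots are 150 and 293.

150, 293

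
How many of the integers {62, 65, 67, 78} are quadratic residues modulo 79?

(62/79) = +1 → QR.
(65/79) = +1 → QR.
(67/79) = +1 → QR.
(78/79) = -1 → non-residue.
Total quadratic residues among the 4: 3.

3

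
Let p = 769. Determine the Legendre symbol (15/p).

1

Reciprocity: 15 ≡ 3 and 769 ≡ 1 (mod 4), so (15/769) = +(769/15).
Reduce top mod 15: now compute (4/15).
Pull out 2^2: since 15 ≡ 7 (mod 8), (2/15) = +1, so (2/15)^2 = +1.
Reached (1/15) = 1. Collecting the sign flips along the way, the symbol is +1.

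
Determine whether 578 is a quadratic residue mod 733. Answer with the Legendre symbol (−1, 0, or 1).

Euler's criterion: (578/733) ≡ 578^366 (mod 733).
578^2 ≡ 569 (mod 733)
578^4 ≡ 508 (mod 733)
578^8 ≡ 48 (mod 733)
578^16 ≡ 105 (mod 733)
578^32 ≡ 30 (mod 733)
578^64 ≡ 167 (mod 733)
578^128 ≡ 35 (mod 733)
578^256 ≡ 492 (mod 733)
578^366 = 578^(256+64+32+8+4+2) ≡ 732 (mod 733).
Result is 732 ≡ −1, so (578/733) = −1.

-1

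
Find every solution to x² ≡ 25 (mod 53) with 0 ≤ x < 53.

5, 48

53 ≡ 1 (mod 4), so we find a root by search.
Trying successive values, 5² = 25 ≡ 25 (mod 53). The other root is 53 − 5 = 48.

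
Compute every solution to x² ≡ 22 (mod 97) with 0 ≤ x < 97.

33, 64

97 ≡ 1 (mod 4), so we find a root by search.
Trying successive values, 33² = 1089 ≡ 22 (mod 97). The other root is 97 − 33 = 64.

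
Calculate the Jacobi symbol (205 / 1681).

Reciprocity: 205 ≡ 1 and 1681 ≡ 1 (mod 4), so (205/1681) = +(1681/205).
Reduce top mod 205: now compute (41/205).
Reciprocity: 41 ≡ 1 and 205 ≡ 1 (mod 4), so (41/205) = +(205/41).
Reduce top mod 41: now compute (0/41).
Top reduces to 0: gcd > 1, so the symbol is 0.

0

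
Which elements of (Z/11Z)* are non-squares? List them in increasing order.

2, 6, 7, 8, 10

Square k = 1,…,5 (k and 11−k give the same square):
1²=1, 2²=4, 3²=9, 4²≡5, 5²≡3 (mod 11).
The residues are {1, 3, 4, 5, 9}; the non-residues are the remaining 5 nonzero classes.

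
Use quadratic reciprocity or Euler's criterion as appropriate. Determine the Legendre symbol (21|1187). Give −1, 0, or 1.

Euler's criterion: (21/1187) ≡ 21^593 (mod 1187).
21^2 ≡ 441 (mod 1187)
21^4 ≡ 1000 (mod 1187)
21^8 ≡ 546 (mod 1187)
21^16 ≡ 179 (mod 1187)
21^32 ≡ 1179 (mod 1187)
21^64 ≡ 64 (mod 1187)
21^128 ≡ 535 (mod 1187)
21^256 ≡ 158 (mod 1187)
21^512 ≡ 37 (mod 1187)
21^593 = 21^(512+64+16+1) ≡ 1186 (mod 1187).
Result is 1186 ≡ −1, so (21/1187) = −1.

-1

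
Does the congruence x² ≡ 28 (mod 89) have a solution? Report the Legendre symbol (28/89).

Euler's criterion: (28/89) ≡ 28^44 (mod 89).
28^2 ≡ 72 (mod 89)
28^4 ≡ 22 (mod 89)
28^8 ≡ 39 (mod 89)
28^16 ≡ 8 (mod 89)
28^32 ≡ 64 (mod 89)
28^44 = 28^(32+8+4) ≡ 88 (mod 89).
Result is 88 ≡ −1, so (28/89) = −1.

-1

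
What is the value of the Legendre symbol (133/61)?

First reduce: 133 ≡ 11 (mod 61).
Reciprocity: 11 ≡ 3 and 61 ≡ 1 (mod 4), so (11/61) = +(61/11).
Reduce top mod 11: now compute (6/11).
Pull out 2: since 11 ≡ 3 (mod 8), (2/11) = -1.
Reciprocity: 3 ≡ 3 and 11 ≡ 3 (mod 4), so (3/11) = −(11/3).
Reduce top mod 3: now compute (2/3).
Pull out 2: since 3 ≡ 3 (mod 8), (2/3) = -1.
Reached (1/3) = 1. Collecting the sign flips along the way, the symbol is -1.

-1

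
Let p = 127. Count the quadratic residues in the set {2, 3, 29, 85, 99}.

2

(2/127) = +1 → QR.
(3/127) = -1 → non-residue.
(29/127) = -1 → non-residue.
(85/127) = -1 → non-residue.
(99/127) = +1 → QR.
Total quadratic residues among the 5: 2.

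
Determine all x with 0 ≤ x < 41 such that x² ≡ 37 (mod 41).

41 ≡ 1 (mod 4), so we find a root by search.
Trying successive values, 18² = 324 ≡ 37 (mod 41). The other root is 41 − 18 = 23.

18, 23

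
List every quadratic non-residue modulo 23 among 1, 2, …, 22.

5 7 10 11 14 15 17 19 20 21 22

Square k = 1,…,11 (k and 23−k give the same square):
1²=1, 2²=4, 3²=9, 4²=16, 5²≡2, 6²≡13, 7²≡3, 8²≡18, 9²≡12, 10²≡8, 11²≡6 (mod 23).
The residues are {1, 2, 3, 4, 6, 8, 9, 12, 13, 16, 18}; the non-residues are the remaining 11 nonzero classes.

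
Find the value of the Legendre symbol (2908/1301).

First reduce: 2908 ≡ 306 (mod 1301).
Pull out 2: since 1301 ≡ 5 (mod 8), (2/1301) = -1.
Reciprocity: 153 ≡ 1 and 1301 ≡ 1 (mod 4), so (153/1301) = +(1301/153).
Reduce top mod 153: now compute (77/153).
Reciprocity: 77 ≡ 1 and 153 ≡ 1 (mod 4), so (77/153) = +(153/77).
Reduce top mod 77: now compute (76/77).
Pull out 2^2: since 77 ≡ 5 (mod 8), (2/77) = -1, so (2/77)^2 = +1.
Reciprocity: 19 ≡ 3 and 77 ≡ 1 (mod 4), so (19/77) = +(77/19).
Reduce top mod 19: now compute (1/19).
Reached (1/19) = 1. Collecting the sign flips along the way, the symbol is -1.

-1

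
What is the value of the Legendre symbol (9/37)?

1

Euler's criterion: (9/37) ≡ 9^18 (mod 37).
9^2 ≡ 7 (mod 37)
9^4 ≡ 12 (mod 37)
9^8 ≡ 33 (mod 37)
9^16 ≡ 16 (mod 37)
9^18 = 9^(16+2) ≡ 1 (mod 37).
Result is 1, so (9/37) = 1.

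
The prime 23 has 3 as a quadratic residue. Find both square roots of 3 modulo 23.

Since 23 ≡ 3 (mod 4), a square root of 3 is 3^((23+1)/4) = 3^6 mod 23.
Repeated squaring: 3^2≡9, 3^4≡12 (mod 23).
3^6 = 3^(4+2) ≡ 16 (mod 23).
Check: 16² = 256 ≡ 3 (mod 23). The two roots are 7 and 16.

7, 16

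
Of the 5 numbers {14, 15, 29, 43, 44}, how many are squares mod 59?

(14/59) = -1 → non-residue.
(15/59) = +1 → QR.
(29/59) = +1 → QR.
(43/59) = -1 → non-residue.
(44/59) = -1 → non-residue.
Total quadratic residues among the 5: 2.

2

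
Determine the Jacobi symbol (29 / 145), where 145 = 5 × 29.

0

Reciprocity: 29 ≡ 1 and 145 ≡ 1 (mod 4), so (29/145) = +(145/29).
Reduce top mod 29: now compute (0/29).
Top reduces to 0: gcd > 1, so the symbol is 0.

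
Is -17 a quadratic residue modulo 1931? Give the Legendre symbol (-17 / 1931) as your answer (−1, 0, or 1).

1

First reduce: -17 ≡ 1914 (mod 1931).
Pull out 2: since 1931 ≡ 3 (mod 8), (2/1931) = -1.
Reciprocity: 957 ≡ 1 and 1931 ≡ 3 (mod 4), so (957/1931) = +(1931/957).
Reduce top mod 957: now compute (17/957).
Reciprocity: 17 ≡ 1 and 957 ≡ 1 (mod 4), so (17/957) = +(957/17).
Reduce top mod 17: now compute (5/17).
Reciprocity: 5 ≡ 1 and 17 ≡ 1 (mod 4), so (5/17) = +(17/5).
Reduce top mod 5: now compute (2/5).
Pull out 2: since 5 ≡ 5 (mod 8), (2/5) = -1.
Reached (1/5) = 1. Collecting the sign flips along the way, the symbol is +1.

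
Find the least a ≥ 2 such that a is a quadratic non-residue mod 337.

5

(2/337) = +1, so 2 is a residue.
(3/337) = +1, so 3 is a residue.
(4/337) = +1, so 4 is a residue.
(5/337) = −1, so 5 is the smallest positive non-residue mod 337.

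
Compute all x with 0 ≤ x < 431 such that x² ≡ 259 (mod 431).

Since 431 ≡ 3 (mod 4), a square root of 259 is 259^((431+1)/4) = 259^108 mod 431.
Repeated squaring: 259^2≡276, 259^4≡320, 259^8≡253, 259^16≡221, 259^32≡138, 259^64≡80 (mod 431).
259^108 = 259^(64+32+8+4) ≡ 82 (mod 431).
Check: 82² = 6724 ≡ 259 (mod 431). The two roots are 82 and 349.

82, 349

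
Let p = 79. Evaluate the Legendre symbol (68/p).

Euler's criterion: (68/79) ≡ 68^39 (mod 79).
68^2 ≡ 42 (mod 79)
68^4 ≡ 26 (mod 79)
68^8 ≡ 44 (mod 79)
68^16 ≡ 40 (mod 79)
68^32 ≡ 20 (mod 79)
68^39 = 68^(32+4+2+1) ≡ 78 (mod 79).
Result is 78 ≡ −1, so (68/79) = −1.

-1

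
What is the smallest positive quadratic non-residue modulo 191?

7

(2/191) = +1, so 2 is a residue.
(3/191) = +1, so 3 is a residue.
(4/191) = +1, so 4 is a residue.
(5/191) = +1, so 5 is a residue.
(6/191) = +1, so 6 is a residue.
(7/191) = −1, so 7 is the smallest positive non-residue mod 191.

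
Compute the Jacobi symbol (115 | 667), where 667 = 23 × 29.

0

Reciprocity: 115 ≡ 3 and 667 ≡ 3 (mod 4), so (115/667) = −(667/115).
Reduce top mod 115: now compute (92/115).
Pull out 2^2: since 115 ≡ 3 (mod 8), (2/115) = -1, so (2/115)^2 = +1.
Reciprocity: 23 ≡ 3 and 115 ≡ 3 (mod 4), so (23/115) = −(115/23).
Reduce top mod 23: now compute (0/23).
Top reduces to 0: gcd > 1, so the symbol is 0.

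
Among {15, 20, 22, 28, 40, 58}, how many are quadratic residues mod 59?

4

(15/59) = +1 → QR.
(20/59) = +1 → QR.
(22/59) = +1 → QR.
(28/59) = +1 → QR.
(40/59) = -1 → non-residue.
(58/59) = -1 → non-residue.
Total quadratic residues among the 6: 4.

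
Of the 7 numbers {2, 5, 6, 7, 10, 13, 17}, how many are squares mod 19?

4

(2/19) = -1 → non-residue.
(5/19) = +1 → QR.
(6/19) = +1 → QR.
(7/19) = +1 → QR.
(10/19) = -1 → non-residue.
(13/19) = -1 → non-residue.
(17/19) = +1 → QR.
Total quadratic residues among the 7: 4.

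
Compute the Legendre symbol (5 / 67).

Reciprocity: 5 ≡ 1 and 67 ≡ 3 (mod 4), so (5/67) = +(67/5).
Reduce top mod 5: now compute (2/5).
Pull out 2: since 5 ≡ 5 (mod 8), (2/5) = -1.
Reached (1/5) = 1. Collecting the sign flips along the way, the symbol is -1.

-1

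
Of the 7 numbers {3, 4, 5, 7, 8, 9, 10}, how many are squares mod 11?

4

(3/11) = +1 → QR.
(4/11) = +1 → QR.
(5/11) = +1 → QR.
(7/11) = -1 → non-residue.
(8/11) = -1 → non-residue.
(9/11) = +1 → QR.
(10/11) = -1 → non-residue.
Total quadratic residues among the 7: 4.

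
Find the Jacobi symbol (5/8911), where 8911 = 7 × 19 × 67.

Reciprocity: 5 ≡ 1 and 8911 ≡ 3 (mod 4), so (5/8911) = +(8911/5).
Reduce top mod 5: now compute (1/5).
Reached (1/5) = 1. Collecting the sign flips along the way, the symbol is +1.

1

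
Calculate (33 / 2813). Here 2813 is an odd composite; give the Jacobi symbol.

1

Reciprocity: 33 ≡ 1 and 2813 ≡ 1 (mod 4), so (33/2813) = +(2813/33).
Reduce top mod 33: now compute (8/33).
Pull out 2^3: since 33 ≡ 1 (mod 8), (2/33) = +1, so (2/33)^3 = +1.
Reached (1/33) = 1. Collecting the sign flips along the way, the symbol is +1.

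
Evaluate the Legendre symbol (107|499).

Reciprocity: 107 ≡ 3 and 499 ≡ 3 (mod 4), so (107/499) = −(499/107).
Reduce top mod 107: now compute (71/107).
Reciprocity: 71 ≡ 3 and 107 ≡ 3 (mod 4), so (71/107) = −(107/71).
Reduce top mod 71: now compute (36/71).
Pull out 2^2: since 71 ≡ 7 (mod 8), (2/71) = +1, so (2/71)^2 = +1.
Reciprocity: 9 ≡ 1 and 71 ≡ 3 (mod 4), so (9/71) = +(71/9).
Reduce top mod 9: now compute (8/9).
Pull out 2^3: since 9 ≡ 1 (mod 8), (2/9) = +1, so (2/9)^3 = +1.
Reached (1/9) = 1. Collecting the sign flips along the way, the symbol is +1.

1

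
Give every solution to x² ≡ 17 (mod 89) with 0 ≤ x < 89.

27, 62

89 ≡ 1 (mod 4), so we find a root by search.
Trying successive values, 27² = 729 ≡ 17 (mod 89). The other root is 89 − 27 = 62.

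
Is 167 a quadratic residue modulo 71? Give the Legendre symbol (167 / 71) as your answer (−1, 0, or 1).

First reduce: 167 ≡ 25 (mod 71).
Reciprocity: 25 ≡ 1 and 71 ≡ 3 (mod 4), so (25/71) = +(71/25).
Reduce top mod 25: now compute (21/25).
Reciprocity: 21 ≡ 1 and 25 ≡ 1 (mod 4), so (21/25) = +(25/21).
Reduce top mod 21: now compute (4/21).
Pull out 2^2: since 21 ≡ 5 (mod 8), (2/21) = -1, so (2/21)^2 = +1.
Reached (1/21) = 1. Collecting the sign flips along the way, the symbol is +1.

1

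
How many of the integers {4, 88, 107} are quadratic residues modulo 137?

(4/137) = +1 → QR.
(88/137) = +1 → QR.
(107/137) = +1 → QR.
Total quadratic residues among the 3: 3.

3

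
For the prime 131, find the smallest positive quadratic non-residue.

(2/131) = −1, so 2 is the smallest positive non-residue mod 131.

2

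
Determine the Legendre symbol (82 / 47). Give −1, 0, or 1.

First reduce: 82 ≡ 35 (mod 47).
Reciprocity: 35 ≡ 3 and 47 ≡ 3 (mod 4), so (35/47) = −(47/35).
Reduce top mod 35: now compute (12/35).
Pull out 2^2: since 35 ≡ 3 (mod 8), (2/35) = -1, so (2/35)^2 = +1.
Reciprocity: 3 ≡ 3 and 35 ≡ 3 (mod 4), so (3/35) = −(35/3).
Reduce top mod 3: now compute (2/3).
Pull out 2: since 3 ≡ 3 (mod 8), (2/3) = -1.
Reached (1/3) = 1. Collecting the sign flips along the way, the symbol is -1.

-1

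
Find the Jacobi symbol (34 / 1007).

1

Pull out 2: since 1007 ≡ 7 (mod 8), (2/1007) = +1.
Reciprocity: 17 ≡ 1 and 1007 ≡ 3 (mod 4), so (17/1007) = +(1007/17).
Reduce top mod 17: now compute (4/17).
Pull out 2^2: since 17 ≡ 1 (mod 8), (2/17) = +1, so (2/17)^2 = +1.
Reached (1/17) = 1. Collecting the sign flips along the way, the symbol is +1.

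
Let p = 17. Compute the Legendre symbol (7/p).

Reciprocity: 7 ≡ 3 and 17 ≡ 1 (mod 4), so (7/17) = +(17/7).
Reduce top mod 7: now compute (3/7).
Reciprocity: 3 ≡ 3 and 7 ≡ 3 (mod 4), so (3/7) = −(7/3).
Reduce top mod 3: now compute (1/3).
Reached (1/3) = 1. Collecting the sign flips along the way, the symbol is -1.

-1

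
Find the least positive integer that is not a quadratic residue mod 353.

3

(2/353) = +1, so 2 is a residue.
(3/353) = −1, so 3 is the smallest positive non-residue mod 353.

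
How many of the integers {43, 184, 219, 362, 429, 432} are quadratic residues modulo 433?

2

(43/433) = -1 → non-residue.
(184/433) = -1 → non-residue.
(219/433) = -1 → non-residue.
(362/433) = -1 → non-residue.
(429/433) = +1 → QR.
(432/433) = +1 → QR.
Total quadratic residues among the 6: 2.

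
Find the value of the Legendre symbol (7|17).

Euler's criterion: (7/17) ≡ 7^8 (mod 17).
7^2 ≡ 15 (mod 17)
7^4 ≡ 4 (mod 17)
7^8 ≡ 16 (mod 17)
7^8 = 7^(8) ≡ 16 (mod 17).
Result is 16 ≡ −1, so (7/17) = −1.

-1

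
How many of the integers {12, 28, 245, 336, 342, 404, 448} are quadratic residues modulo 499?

(12/499) = -1 → non-residue.
(28/499) = -1 → non-residue.
(245/499) = +1 → QR.
(336/499) = +1 → QR.
(342/499) = +1 → QR.
(404/499) = +1 → QR.
(448/499) = -1 → non-residue.
Total quadratic residues among the 7: 4.

4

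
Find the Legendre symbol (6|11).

Pull out 2: since 11 ≡ 3 (mod 8), (2/11) = -1.
Reciprocity: 3 ≡ 3 and 11 ≡ 3 (mod 4), so (3/11) = −(11/3).
Reduce top mod 3: now compute (2/3).
Pull out 2: since 3 ≡ 3 (mod 8), (2/3) = -1.
Reached (1/3) = 1. Collecting the sign flips along the way, the symbol is -1.

-1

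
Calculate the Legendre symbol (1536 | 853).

Euler's criterion: (1536/853) ≡ 683^426 (mod 853).
683^2 ≡ 751 (mod 853)
683^4 ≡ 168 (mod 853)
683^8 ≡ 75 (mod 853)
683^16 ≡ 507 (mod 853)
683^32 ≡ 296 (mod 853)
683^64 ≡ 610 (mod 853)
683^128 ≡ 192 (mod 853)
683^256 ≡ 185 (mod 853)
683^426 = 683^(256+128+32+8+2) ≡ 852 (mod 853).
Result is 852 ≡ −1, so (1536/853) = −1.

-1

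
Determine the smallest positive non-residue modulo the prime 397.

2

(2/397) = −1, so 2 is the smallest positive non-residue mod 397.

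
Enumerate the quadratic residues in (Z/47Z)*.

Square k = 1,…,23 (k and 47−k give the same square):
1²=1, 2²=4, 3²=9, 4²=16, 5²=25, 6²=36, 7²≡2, 8²≡17, 9²≡34, 10²≡6, 11²≡27, 12²≡3, 13²≡28, 14²≡8, 15²≡37, 16²≡21, 17²≡7, 18²≡42, 19²≡32, 20²≡24, 21²≡18, 22²≡14, 23²≡12 (mod 47).
So the quadratic residues mod 47 are {1, 2, 3, 4, 6, 7, 8, 9, 12, 14, 16, 17, 18, 21, 24, 25, 27, 28, 32, 34, 36, 37, 42}.

1,2,3,4,6,7,8,9,12,14,16,17,18,21,24,25,27,28,32,34,36,37,42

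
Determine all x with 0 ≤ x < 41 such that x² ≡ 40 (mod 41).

41 ≡ 1 (mod 4), so we find a root by search.
Trying successive values, 9² = 81 ≡ 40 (mod 41). The other root is 41 − 9 = 32.

9, 32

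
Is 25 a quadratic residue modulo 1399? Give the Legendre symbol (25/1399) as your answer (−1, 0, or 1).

Reciprocity: 25 ≡ 1 and 1399 ≡ 3 (mod 4), so (25/1399) = +(1399/25).
Reduce top mod 25: now compute (24/25).
Pull out 2^3: since 25 ≡ 1 (mod 8), (2/25) = +1, so (2/25)^3 = +1.
Reciprocity: 3 ≡ 3 and 25 ≡ 1 (mod 4), so (3/25) = +(25/3).
Reduce top mod 3: now compute (1/3).
Reached (1/3) = 1. Collecting the sign flips along the way, the symbol is +1.

1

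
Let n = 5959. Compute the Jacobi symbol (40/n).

1

Pull out 2^3: since 5959 ≡ 7 (mod 8), (2/5959) = +1, so (2/5959)^3 = +1.
Reciprocity: 5 ≡ 1 and 5959 ≡ 3 (mod 4), so (5/5959) = +(5959/5).
Reduce top mod 5: now compute (4/5).
Pull out 2^2: since 5 ≡ 5 (mod 8), (2/5) = -1, so (2/5)^2 = +1.
Reached (1/5) = 1. Collecting the sign flips along the way, the symbol is +1.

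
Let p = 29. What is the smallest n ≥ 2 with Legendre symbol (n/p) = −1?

(2/29) = −1, so 2 is the smallest positive non-residue mod 29.

2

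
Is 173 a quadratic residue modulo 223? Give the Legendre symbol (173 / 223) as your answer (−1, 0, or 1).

-1

Reciprocity: 173 ≡ 1 and 223 ≡ 3 (mod 4), so (173/223) = +(223/173).
Reduce top mod 173: now compute (50/173).
Pull out 2: since 173 ≡ 5 (mod 8), (2/173) = -1.
Reciprocity: 25 ≡ 1 and 173 ≡ 1 (mod 4), so (25/173) = +(173/25).
Reduce top mod 25: now compute (23/25).
Reciprocity: 23 ≡ 3 and 25 ≡ 1 (mod 4), so (23/25) = +(25/23).
Reduce top mod 23: now compute (2/23).
Pull out 2: since 23 ≡ 7 (mod 8), (2/23) = +1.
Reached (1/23) = 1. Collecting the sign flips along the way, the symbol is -1.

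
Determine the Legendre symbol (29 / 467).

-1

Euler's criterion: (29/467) ≡ 29^233 (mod 467).
29^2 ≡ 374 (mod 467)
29^4 ≡ 243 (mod 467)
29^8 ≡ 207 (mod 467)
29^16 ≡ 352 (mod 467)
29^32 ≡ 149 (mod 467)
29^64 ≡ 252 (mod 467)
29^128 ≡ 459 (mod 467)
29^233 = 29^(128+64+32+8+1) ≡ 466 (mod 467).
Result is 466 ≡ −1, so (29/467) = −1.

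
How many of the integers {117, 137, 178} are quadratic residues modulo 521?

1

(117/521) = +1 → QR.
(137/521) = -1 → non-residue.
(178/521) = -1 → non-residue.
Total quadratic residues among the 3: 1.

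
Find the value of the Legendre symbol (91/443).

Reciprocity: 91 ≡ 3 and 443 ≡ 3 (mod 4), so (91/443) = −(443/91).
Reduce top mod 91: now compute (79/91).
Reciprocity: 79 ≡ 3 and 91 ≡ 3 (mod 4), so (79/91) = −(91/79).
Reduce top mod 79: now compute (12/79).
Pull out 2^2: since 79 ≡ 7 (mod 8), (2/79) = +1, so (2/79)^2 = +1.
Reciprocity: 3 ≡ 3 and 79 ≡ 3 (mod 4), so (3/79) = −(79/3).
Reduce top mod 3: now compute (1/3).
Reached (1/3) = 1. Collecting the sign flips along the way, the symbol is -1.

-1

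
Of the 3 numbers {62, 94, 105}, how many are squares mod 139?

(62/139) = -1 → non-residue.
(94/139) = -1 → non-residue.
(105/139) = -1 → non-residue.
Total quadratic residues among the 3: 0.

0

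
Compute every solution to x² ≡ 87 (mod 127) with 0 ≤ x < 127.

Since 127 ≡ 3 (mod 4), a square root of 87 is 87^((127+1)/4) = 87^32 mod 127.
Repeated squaring: 87^2≡76, 87^4≡61, 87^8≡38, 87^16≡47, 87^32≡50 (mod 127).
87^32 = 87^(32) ≡ 50 (mod 127).
Check: 50² = 2500 ≡ 87 (mod 127). The two roots are 50 and 77.

50, 77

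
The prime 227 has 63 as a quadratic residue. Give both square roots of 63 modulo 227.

Since 227 ≡ 3 (mod 4), a square root of 63 is 63^((227+1)/4) = 63^57 mod 227.
Repeated squaring: 63^2≡110, 63^4≡69, 63^8≡221, 63^16≡36, 63^32≡161 (mod 227).
63^57 = 63^(32+16+8+1) ≡ 116 (mod 227).
Check: 116² = 13456 ≡ 63 (mod 227). The two roots are 111 and 116.

111, 116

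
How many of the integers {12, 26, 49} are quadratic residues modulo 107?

2

(12/107) = +1 → QR.
(26/107) = -1 → non-residue.
(49/107) = +1 → QR.
Total quadratic residues among the 3: 2.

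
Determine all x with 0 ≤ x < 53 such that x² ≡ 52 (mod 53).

23, 30

53 ≡ 1 (mod 4), so we find a root by search.
Trying successive values, 23² = 529 ≡ 52 (mod 53). The other root is 53 − 23 = 30.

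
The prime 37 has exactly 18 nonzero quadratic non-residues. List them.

2 5 6 8 13 14 15 17 18 19 20 22 23 24 29 31 32 35

Square k = 1,…,18 (k and 37−k give the same square):
1²=1, 2²=4, 3²=9, 4²=16, 5²=25, 6²=36, 7²≡12, 8²≡27, 9²≡7, 10²≡26, 11²≡10, 12²≡33, 13²≡21, 14²≡11, 15²≡3, 16²≡34, 17²≡30, 18²≡28 (mod 37).
The residues are {1, 3, 4, 7, 9, 10, 11, 12, 16, 21, 25, 26, 27, 28, 30, 33, 34, 36}; the non-residues are the remaining 18 nonzero classes.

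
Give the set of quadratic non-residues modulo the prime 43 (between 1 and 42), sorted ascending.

2 3 5 7 8 12 18 19 20 22 26 27 28 29 30 32 33 34 37 39 42

Square k = 1,…,21 (k and 43−k give the same square):
1²=1, 2²=4, 3²=9, 4²=16, 5²=25, 6²=36, 7²≡6, 8²≡21, 9²≡38, 10²≡14, 11²≡35, 12²≡15, 13²≡40, 14²≡24, 15²≡10, 16²≡41, 17²≡31, 18²≡23, 19²≡17, 20²≡13, 21²≡11 (mod 43).
The residues are {1, 4, 6, 9, 10, 11, 13, 14, 15, 16, 17, 21, 23, 24, 25, 31, 35, 36, 38, 40, 41}; the non-residues are the remaining 21 nonzero classes.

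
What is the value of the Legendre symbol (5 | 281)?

Reciprocity: 5 ≡ 1 and 281 ≡ 1 (mod 4), so (5/281) = +(281/5).
Reduce top mod 5: now compute (1/5).
Reached (1/5) = 1. Collecting the sign flips along the way, the symbol is +1.

1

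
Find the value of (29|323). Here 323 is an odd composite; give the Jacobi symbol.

1

Reciprocity: 29 ≡ 1 and 323 ≡ 3 (mod 4), so (29/323) = +(323/29).
Reduce top mod 29: now compute (4/29).
Pull out 2^2: since 29 ≡ 5 (mod 8), (2/29) = -1, so (2/29)^2 = +1.
Reached (1/29) = 1. Collecting the sign flips along the way, the symbol is +1.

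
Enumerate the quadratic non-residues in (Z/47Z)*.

5 10 11 13 15 19 20 22 23 26 29 30 31 33 35 38 39 40 41 43 44 45 46

Square k = 1,…,23 (k and 47−k give the same square):
1²=1, 2²=4, 3²=9, 4²=16, 5²=25, 6²=36, 7²≡2, 8²≡17, 9²≡34, 10²≡6, 11²≡27, 12²≡3, 13²≡28, 14²≡8, 15²≡37, 16²≡21, 17²≡7, 18²≡42, 19²≡32, 20²≡24, 21²≡18, 22²≡14, 23²≡12 (mod 47).
The residues are {1, 2, 3, 4, 6, 7, 8, 9, 12, 14, 16, 17, 18, 21, 24, 25, 27, 28, 32, 34, 36, 37, 42}; the non-residues are the remaining 23 nonzero classes.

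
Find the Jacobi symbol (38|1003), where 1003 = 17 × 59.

-1

Pull out 2: since 1003 ≡ 3 (mod 8), (2/1003) = -1.
Reciprocity: 19 ≡ 3 and 1003 ≡ 3 (mod 4), so (19/1003) = −(1003/19).
Reduce top mod 19: now compute (15/19).
Reciprocity: 15 ≡ 3 and 19 ≡ 3 (mod 4), so (15/19) = −(19/15).
Reduce top mod 15: now compute (4/15).
Pull out 2^2: since 15 ≡ 7 (mod 8), (2/15) = +1, so (2/15)^2 = +1.
Reached (1/15) = 1. Collecting the sign flips along the way, the symbol is -1.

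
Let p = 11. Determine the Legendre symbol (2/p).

Euler's criterion: (2/11) ≡ 2^5 (mod 11).
2^2 ≡ 4 (mod 11)
2^4 ≡ 5 (mod 11)
2^5 = 2^(4+1) ≡ 10 (mod 11).
Result is 10 ≡ −1, so (2/11) = −1.

-1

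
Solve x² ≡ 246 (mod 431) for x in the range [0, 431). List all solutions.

Since 431 ≡ 3 (mod 4), a square root of 246 is 246^((431+1)/4) = 246^108 mod 431.
Repeated squaring: 246^2≡176, 246^4≡375, 246^8≡119, 246^16≡369, 246^32≡396, 246^64≡363 (mod 431).
246^108 = 246^(64+32+8+4) ≡ 49 (mod 431).
Check: 49² = 2401 ≡ 246 (mod 431). The two roots are 49 and 382.

49, 382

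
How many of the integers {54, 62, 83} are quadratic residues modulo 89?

(54/89) = -1 → non-residue.
(62/89) = -1 → non-residue.
(83/89) = -1 → non-residue.
Total quadratic residues among the 3: 0.

0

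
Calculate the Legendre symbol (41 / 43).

1

Reciprocity: 41 ≡ 1 and 43 ≡ 3 (mod 4), so (41/43) = +(43/41).
Reduce top mod 41: now compute (2/41).
Pull out 2: since 41 ≡ 1 (mod 8), (2/41) = +1.
Reached (1/41) = 1. Collecting the sign flips along the way, the symbol is +1.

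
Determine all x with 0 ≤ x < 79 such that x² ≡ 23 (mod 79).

Since 79 ≡ 3 (mod 4), a square root of 23 is 23^((79+1)/4) = 23^20 mod 79.
Repeated squaring: 23^2≡55, 23^4≡23, 23^8≡55, 23^16≡23 (mod 79).
23^20 = 23^(16+4) ≡ 55 (mod 79).
Check: 55² = 3025 ≡ 23 (mod 79). The two roots are 24 and 55.

24, 55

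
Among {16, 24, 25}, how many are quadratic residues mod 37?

2

(16/37) = +1 → QR.
(24/37) = -1 → non-residue.
(25/37) = +1 → QR.
Total quadratic residues among the 3: 2.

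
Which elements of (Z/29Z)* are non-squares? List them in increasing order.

2, 3, 8, 10, 11, 12, 14, 15, 17, 18, 19, 21, 26, 27

Square k = 1,…,14 (k and 29−k give the same square):
1²=1, 2²=4, 3²=9, 4²=16, 5²=25, 6²≡7, 7²≡20, 8²≡6, 9²≡23, 10²≡13, 11²≡5, 12²≡28, 13²≡24, 14²≡22 (mod 29).
The residues are {1, 4, 5, 6, 7, 9, 13, 16, 20, 22, 23, 24, 25, 28}; the non-residues are the remaining 14 nonzero classes.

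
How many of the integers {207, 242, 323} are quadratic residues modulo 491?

(207/491) = -1 → non-residue.
(242/491) = -1 → non-residue.
(323/491) = -1 → non-residue.
Total quadratic residues among the 3: 0.

0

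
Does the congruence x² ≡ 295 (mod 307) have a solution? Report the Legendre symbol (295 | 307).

1

Reciprocity: 295 ≡ 3 and 307 ≡ 3 (mod 4), so (295/307) = −(307/295).
Reduce top mod 295: now compute (12/295).
Pull out 2^2: since 295 ≡ 7 (mod 8), (2/295) = +1, so (2/295)^2 = +1.
Reciprocity: 3 ≡ 3 and 295 ≡ 3 (mod 4), so (3/295) = −(295/3).
Reduce top mod 3: now compute (1/3).
Reached (1/3) = 1. Collecting the sign flips along the way, the symbol is +1.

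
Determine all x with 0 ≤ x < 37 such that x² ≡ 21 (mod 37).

13, 24

37 ≡ 1 (mod 4), so we find a root by search.
Trying successive values, 13² = 169 ≡ 21 (mod 37). The other root is 37 − 13 = 24.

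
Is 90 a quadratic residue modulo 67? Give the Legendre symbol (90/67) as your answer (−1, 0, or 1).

Euler's criterion: (90/67) ≡ 23^33 (mod 67).
23^2 ≡ 60 (mod 67)
23^4 ≡ 49 (mod 67)
23^8 ≡ 56 (mod 67)
23^16 ≡ 54 (mod 67)
23^32 ≡ 35 (mod 67)
23^33 = 23^(32+1) ≡ 1 (mod 67).
Result is 1, so (90/67) = 1.

1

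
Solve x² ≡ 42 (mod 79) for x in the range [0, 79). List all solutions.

Since 79 ≡ 3 (mod 4), a square root of 42 is 42^((79+1)/4) = 42^20 mod 79.
Repeated squaring: 42^2≡26, 42^4≡44, 42^8≡40, 42^16≡20 (mod 79).
42^20 = 42^(16+4) ≡ 11 (mod 79).
Check: 11² = 121 ≡ 42 (mod 79). The two roots are 11 and 68.

11, 68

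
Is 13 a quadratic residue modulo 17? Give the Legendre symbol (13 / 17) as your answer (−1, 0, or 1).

Euler's criterion: (13/17) ≡ 13^8 (mod 17).
13^2 ≡ 16 (mod 17)
13^4 ≡ 1 (mod 17)
13^8 ≡ 1 (mod 17)
13^8 = 13^(8) ≡ 1 (mod 17).
Result is 1, so (13/17) = 1.

1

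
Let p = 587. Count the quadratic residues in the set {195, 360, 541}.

(195/587) = +1 → QR.
(360/587) = +1 → QR.
(541/587) = -1 → non-residue.
Total quadratic residues among the 3: 2.

2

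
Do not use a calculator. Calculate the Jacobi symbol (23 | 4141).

Reciprocity: 23 ≡ 3 and 4141 ≡ 1 (mod 4), so (23/4141) = +(4141/23).
Reduce top mod 23: now compute (1/23).
Reached (1/23) = 1. Collecting the sign flips along the way, the symbol is +1.

1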